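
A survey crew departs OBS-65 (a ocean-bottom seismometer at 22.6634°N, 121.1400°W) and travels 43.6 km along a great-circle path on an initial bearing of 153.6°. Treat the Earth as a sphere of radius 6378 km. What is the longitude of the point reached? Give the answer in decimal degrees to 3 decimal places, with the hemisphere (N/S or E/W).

120.952°W

δ = d/R = 43.6/6378 = 0.006836 rad
φ₂ = arcsin(sin φ₁ cos δ + cos φ₁ sin δ cos θ)
   = arcsin(0.38532·0.99998 + 0.92278·0.00684·-0.89571) = 22.31246°
λ₂ = λ₁ + atan2(sin θ sin δ cos φ₁, cos δ − sin φ₁ sin φ₂) = -120.95175°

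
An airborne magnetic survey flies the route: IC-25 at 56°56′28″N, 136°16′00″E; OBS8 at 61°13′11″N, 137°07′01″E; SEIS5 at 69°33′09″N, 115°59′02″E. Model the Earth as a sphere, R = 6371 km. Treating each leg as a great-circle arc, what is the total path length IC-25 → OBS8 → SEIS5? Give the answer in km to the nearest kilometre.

1813 km

IC-25: φ = +56.94111°, λ = +136.26667°
OBS8: φ = +61.21972°, λ = +137.11694°
SEIS5: φ = +69.55250°, λ = +115.98389°
IC-25→OBS8: c = 0.075062 rad, d = 478.22 km
OBS8→SEIS5: c = 0.209518 rad, d = 1334.84 km
Total = 478.22 + 1334.84 = 1813.06 km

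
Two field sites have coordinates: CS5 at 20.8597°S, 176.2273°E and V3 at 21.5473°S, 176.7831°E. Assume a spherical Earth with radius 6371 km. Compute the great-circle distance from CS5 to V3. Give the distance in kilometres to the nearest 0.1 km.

95.7 km

Δφ = -0.6876°,  Δλ = 0.5558°
a = sin²(Δφ/2) + cos φ₁ cos φ₂ sin²(Δλ/2) = 0.000056
c = 2·arcsin(√a) = 0.015027 rad = 0.8610°
d = R·c = 6371 × 0.015027 = 95.7 km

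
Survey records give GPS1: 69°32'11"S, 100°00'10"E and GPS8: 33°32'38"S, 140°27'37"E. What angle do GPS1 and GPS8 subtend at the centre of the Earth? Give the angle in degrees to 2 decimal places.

42.32°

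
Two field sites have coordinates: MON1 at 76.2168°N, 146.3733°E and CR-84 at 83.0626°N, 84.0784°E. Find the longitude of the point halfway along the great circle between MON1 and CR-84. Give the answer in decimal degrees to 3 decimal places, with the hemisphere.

126.411°E

Bx = cos φ₂ cos Δλ = 0.056155,  By = cos φ₂ sin Δλ = -0.106937
φₘ = atan2(sin φ₁ + sin φ₂, √((cos φ₁ + Bx)² + By²)) = 80.93809°
λₘ = λ₁ + atan2(By, cos φ₁ + Bx) = 126.41063°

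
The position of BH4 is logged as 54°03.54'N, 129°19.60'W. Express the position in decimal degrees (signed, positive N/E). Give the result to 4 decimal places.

+54.0590°, -129.3267°

lat: 54.0590° N → +54.0590°
lon: 129.3267° W → -129.3267°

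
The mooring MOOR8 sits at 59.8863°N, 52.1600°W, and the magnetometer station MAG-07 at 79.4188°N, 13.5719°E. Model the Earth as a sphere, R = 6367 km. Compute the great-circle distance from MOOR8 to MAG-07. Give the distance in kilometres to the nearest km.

Δφ = 19.5325°,  Δλ = 65.7319°
a = sin²(Δφ/2) + cos φ₁ cos φ₂ sin²(Δλ/2) = 0.055906
c = 2·arcsin(√a) = 0.477410 rad = 27.3536°
d = R·c = 6367 × 0.477410 = 3039.7 km

3040 km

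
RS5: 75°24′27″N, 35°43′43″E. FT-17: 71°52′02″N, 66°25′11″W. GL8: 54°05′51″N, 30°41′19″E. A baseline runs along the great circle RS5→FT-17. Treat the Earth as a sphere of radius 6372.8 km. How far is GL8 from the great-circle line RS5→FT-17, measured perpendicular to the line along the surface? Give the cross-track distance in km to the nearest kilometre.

1891 km

RS5: φ = +75.40750°, λ = +35.72861°
FT-17: φ = +71.86722°, λ = -66.41972°
GL8: φ = +54.09750°, λ = +30.68861°
δ₁₃ = central angle RS5→GL8 = 0.373498 rad  (haversine)
θ₁₃ = bearing RS5→GL8 = 188.117°,  θ₁₂ = bearing RS5→FT-17 = 314.864°
dₓₜ = R·arcsin(sin δ₁₃ · sin(θ₁₃ − θ₁₂)) = 6372.8·arcsin(0.36487·sin(-126.748°)) = -1890.815 km
|dₓₜ| = 1890.815 km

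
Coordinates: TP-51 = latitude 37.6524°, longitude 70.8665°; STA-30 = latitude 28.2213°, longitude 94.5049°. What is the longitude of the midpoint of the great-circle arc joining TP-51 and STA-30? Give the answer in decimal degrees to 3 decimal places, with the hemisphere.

83.326°E

Bx = cos φ₂ cos Δλ = 0.807196,  By = cos φ₂ sin Δλ = 0.353300
φₘ = atan2(sin φ₁ + sin φ₂, √((cos φ₁ + Bx)² + By²)) = 33.49790°
λₘ = λ₁ + atan2(By, cos φ₁ + Bx) = 83.32640°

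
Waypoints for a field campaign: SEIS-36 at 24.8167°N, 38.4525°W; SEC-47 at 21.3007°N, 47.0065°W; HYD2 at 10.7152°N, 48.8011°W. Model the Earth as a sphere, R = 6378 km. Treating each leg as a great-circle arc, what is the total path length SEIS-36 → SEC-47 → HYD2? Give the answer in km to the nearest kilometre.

2153 km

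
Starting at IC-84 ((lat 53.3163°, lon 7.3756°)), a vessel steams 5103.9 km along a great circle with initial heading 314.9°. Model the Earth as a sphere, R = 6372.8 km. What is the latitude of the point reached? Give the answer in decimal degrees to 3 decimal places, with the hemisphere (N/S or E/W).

δ = d/R = 5103.9/6372.8 = 0.800888 rad
φ₂ = arcsin(sin φ₁ cos δ + cos φ₁ sin δ cos θ)
   = arcsin(0.80195·0.69607 + 0.59740·0.71797·0.70587) = 59.42559°
λ₂ = λ₁ + atan2(sin θ sin δ cos φ₁, cos δ − sin φ₁ sin φ₂) = -81.56490°

59.426°N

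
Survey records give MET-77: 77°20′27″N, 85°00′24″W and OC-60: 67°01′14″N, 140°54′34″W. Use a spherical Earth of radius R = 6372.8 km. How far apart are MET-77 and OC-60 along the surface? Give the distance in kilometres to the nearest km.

2099 km

MET-77: φ = +77.34083°, λ = -85.00667°
OC-60: φ = +67.02056°, λ = -140.90944°
Δφ = -10.3203°,  Δλ = -55.9028°
a = sin²(Δφ/2) + cos φ₁ cos φ₂ sin²(Δλ/2) = 0.026886
c = 2·arcsin(√a) = 0.329427 rad = 18.8748°
d = R·c = 6372.8 × 0.329427 = 2099.4 km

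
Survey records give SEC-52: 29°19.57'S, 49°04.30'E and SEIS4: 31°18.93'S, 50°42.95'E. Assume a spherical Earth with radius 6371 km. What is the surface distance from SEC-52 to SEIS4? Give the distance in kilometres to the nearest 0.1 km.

SEC-52: φ = -29.32617°, λ = +49.07167°
SEIS4: φ = -31.31550°, λ = +50.71583°
Δφ = -1.9893°,  Δλ = 1.6442°
a = sin²(Δφ/2) + cos φ₁ cos φ₂ sin²(Δλ/2) = 0.000455
c = 2·arcsin(√a) = 0.042649 rad = 2.4436°
d = R·c = 6371 × 0.042649 = 271.7 km

271.7 km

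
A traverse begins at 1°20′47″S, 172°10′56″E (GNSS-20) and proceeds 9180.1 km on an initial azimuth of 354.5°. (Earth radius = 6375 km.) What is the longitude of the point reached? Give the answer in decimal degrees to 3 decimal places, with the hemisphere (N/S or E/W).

GNSS-20: φ = -1.34639°, λ = +172.18222°
δ = d/R = 9180.1/6375 = 1.440016 rad
φ₂ = arcsin(sin φ₁ cos δ + cos φ₁ sin δ cos θ)
   = arcsin(-0.02350·0.13041 + 0.99972·0.99146·0.99540) = 79.59613°
λ₂ = λ₁ + atan2(sin θ sin δ cos φ₁, cos δ − sin φ₁ sin φ₂) = 140.43200°

140.432°E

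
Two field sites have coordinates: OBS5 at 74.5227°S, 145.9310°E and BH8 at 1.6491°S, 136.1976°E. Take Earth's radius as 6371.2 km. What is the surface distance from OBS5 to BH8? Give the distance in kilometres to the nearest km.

Δφ = 72.8736°,  Δλ = -9.7334°
a = sin²(Δφ/2) + cos φ₁ cos φ₂ sin²(Δλ/2) = 0.354680
c = 2·arcsin(√a) = 1.275900 rad = 73.1037°
d = R·c = 6371.2 × 1.275900 = 8129.0 km

8129 km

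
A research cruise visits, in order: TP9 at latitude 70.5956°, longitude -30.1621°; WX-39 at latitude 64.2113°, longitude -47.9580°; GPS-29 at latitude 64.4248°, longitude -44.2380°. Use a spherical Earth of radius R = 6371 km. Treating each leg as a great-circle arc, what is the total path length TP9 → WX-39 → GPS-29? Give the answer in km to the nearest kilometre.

TP9→WX-39: c = 0.162150 rad, d = 1033.06 km
WX-39→GPS-29: c = 0.028379 rad, d = 180.80 km
Total = 1033.06 + 180.80 = 1213.86 km

1214 km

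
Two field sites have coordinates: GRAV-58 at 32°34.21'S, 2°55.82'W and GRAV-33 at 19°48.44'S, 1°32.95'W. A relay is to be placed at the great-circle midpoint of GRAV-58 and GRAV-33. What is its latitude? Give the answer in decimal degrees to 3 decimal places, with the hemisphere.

26.190°S

GRAV-58: φ = -32.57017°, λ = -2.93033°
GRAV-33: φ = -19.80733°, λ = -1.54917°
Bx = cos φ₂ cos Δλ = 0.940564,  By = cos φ₂ sin Δλ = 0.022678
φₘ = atan2(sin φ₁ + sin φ₂, √((cos φ₁ + Bx)² + By²)) = -26.19039°
λₘ = λ₁ + atan2(By, cos φ₁ + Bx) = -2.20176°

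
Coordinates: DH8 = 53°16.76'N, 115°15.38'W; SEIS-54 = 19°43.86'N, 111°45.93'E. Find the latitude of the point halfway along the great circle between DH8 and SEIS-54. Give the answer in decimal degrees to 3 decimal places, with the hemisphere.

DH8: φ = +53.27933°, λ = -115.25633°
SEIS-54: φ = +19.73100°, λ = +111.76550°
Bx = cos φ₂ cos Δλ = -0.641695,  By = cos φ₂ sin Δλ = -0.688659
φₘ = atan2(sin φ₁ + sin φ₂, √((cos φ₁ + Bx)² + By²)) = 58.79460°
λₘ = λ₁ + atan2(By, cos φ₁ + Bx) = 151.10609°

58.795°N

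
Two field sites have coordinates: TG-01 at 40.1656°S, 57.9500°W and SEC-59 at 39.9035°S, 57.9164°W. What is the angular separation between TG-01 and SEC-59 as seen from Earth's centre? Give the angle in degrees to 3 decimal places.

0.263°

Δφ = 0.2621°,  Δλ = 0.0336°
a = sin²(Δφ/2) + cos φ₁ cos φ₂ sin²(Δλ/2) = 0.000005
c = 2·arcsin(√a) = 0.004596 rad = 0.2634°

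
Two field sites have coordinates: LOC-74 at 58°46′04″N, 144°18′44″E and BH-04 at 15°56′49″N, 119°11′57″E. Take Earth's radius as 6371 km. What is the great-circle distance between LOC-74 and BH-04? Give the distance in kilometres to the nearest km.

5188 km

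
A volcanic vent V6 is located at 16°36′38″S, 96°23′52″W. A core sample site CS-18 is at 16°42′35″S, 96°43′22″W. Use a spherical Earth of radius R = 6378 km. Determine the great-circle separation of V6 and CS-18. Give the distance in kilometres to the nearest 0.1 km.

V6: φ = -16.61056°, λ = -96.39778°
CS-18: φ = -16.70972°, λ = -96.72278°
Δφ = -0.0992°,  Δλ = -0.3250°
a = sin²(Δφ/2) + cos φ₁ cos φ₂ sin²(Δλ/2) = 0.000008
c = 2·arcsin(√a) = 0.005703 rad = 0.3268°
d = R·c = 6378 × 0.005703 = 36.4 km

36.4 km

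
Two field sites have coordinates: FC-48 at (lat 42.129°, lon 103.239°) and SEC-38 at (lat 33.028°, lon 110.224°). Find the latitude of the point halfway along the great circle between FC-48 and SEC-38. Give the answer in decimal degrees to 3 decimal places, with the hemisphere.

37.630°N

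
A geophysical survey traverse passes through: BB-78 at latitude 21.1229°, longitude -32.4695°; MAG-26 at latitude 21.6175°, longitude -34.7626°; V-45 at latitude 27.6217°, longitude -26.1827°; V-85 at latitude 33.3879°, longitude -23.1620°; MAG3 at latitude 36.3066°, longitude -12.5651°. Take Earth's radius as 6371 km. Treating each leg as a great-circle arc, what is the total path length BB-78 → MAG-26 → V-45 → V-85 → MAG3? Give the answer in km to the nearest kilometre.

BB-78→MAG-26: c = 0.038257 rad, d = 243.73 km
MAG-26→V-45: c = 0.171699 rad, d = 1093.89 km
V-45→V-85: c = 0.110399 rad, d = 703.35 km
V-85→MAG3: c = 0.160000 rad, d = 1019.36 km
Total = 243.73 + 1093.89 + 703.35 + 1019.36 = 3060.34 km

3060 km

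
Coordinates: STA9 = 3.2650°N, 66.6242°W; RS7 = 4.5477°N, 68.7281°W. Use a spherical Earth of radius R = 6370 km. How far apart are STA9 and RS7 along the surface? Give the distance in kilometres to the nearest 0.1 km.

273.5 km

Δφ = 1.2827°,  Δλ = -2.1039°
a = sin²(Δφ/2) + cos φ₁ cos φ₂ sin²(Δλ/2) = 0.000461
c = 2·arcsin(√a) = 0.042933 rad = 2.4599°
d = R·c = 6370 × 0.042933 = 273.5 km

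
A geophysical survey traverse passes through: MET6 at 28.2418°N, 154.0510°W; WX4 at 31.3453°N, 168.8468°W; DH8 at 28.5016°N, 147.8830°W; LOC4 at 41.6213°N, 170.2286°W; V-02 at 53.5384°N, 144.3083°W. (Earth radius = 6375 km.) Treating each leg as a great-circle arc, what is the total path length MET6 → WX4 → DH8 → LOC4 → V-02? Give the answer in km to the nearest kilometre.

8337 km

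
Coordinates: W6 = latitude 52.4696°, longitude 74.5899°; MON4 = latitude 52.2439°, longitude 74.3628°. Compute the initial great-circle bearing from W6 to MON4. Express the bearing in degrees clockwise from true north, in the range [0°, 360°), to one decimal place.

211.7°

Δλ = -0.2271°
y = sin Δλ · cos φ₂ = -0.002427
x = cos φ₁ sin φ₂ − sin φ₁ cos φ₂ cos Δλ = -0.003935
θ = atan2(y, x) = -148.3380° → 211.6620° (mod 360°)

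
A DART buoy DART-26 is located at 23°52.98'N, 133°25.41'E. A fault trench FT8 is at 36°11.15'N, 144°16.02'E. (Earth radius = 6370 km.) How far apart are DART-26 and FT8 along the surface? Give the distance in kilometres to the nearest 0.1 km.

DART-26: φ = +23.88300°, λ = +133.42350°
FT8: φ = +36.18583°, λ = +144.26700°
Δφ = 12.3028°,  Δλ = 10.8435°
a = sin²(Δφ/2) + cos φ₁ cos φ₂ sin²(Δλ/2) = 0.018071
c = 2·arcsin(√a) = 0.269674 rad = 15.4512°
d = R·c = 6370 × 0.269674 = 1717.8 km

1717.8 km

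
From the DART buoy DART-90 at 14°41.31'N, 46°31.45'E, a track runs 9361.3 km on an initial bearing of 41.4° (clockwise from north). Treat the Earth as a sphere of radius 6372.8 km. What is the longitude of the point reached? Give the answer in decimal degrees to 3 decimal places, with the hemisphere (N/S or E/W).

DART-90: φ = +14.68850°, λ = +46.52417°
δ = d/R = 9361.3/6372.8 = 1.468946 rad
φ₂ = arcsin(sin φ₁ cos δ + cos φ₁ sin δ cos θ)
   = arcsin(0.25356·0.10167 + 0.96732·0.99482·0.75011) = 48.38438°
λ₂ = λ₁ + atan2(sin θ sin δ cos φ₁, cos δ − sin φ₁ sin φ₂) = 144.38784°

144.388°E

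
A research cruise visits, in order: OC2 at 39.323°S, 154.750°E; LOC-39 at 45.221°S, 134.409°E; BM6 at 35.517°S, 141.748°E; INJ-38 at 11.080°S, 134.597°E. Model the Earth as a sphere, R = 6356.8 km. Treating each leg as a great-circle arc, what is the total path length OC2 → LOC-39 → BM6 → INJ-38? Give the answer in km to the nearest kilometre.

5834 km

OC2→LOC-39: c = 0.281186 rad, d = 1787.44 km
LOC-39→BM6: c = 0.195272 rad, d = 1241.31 km
BM6→INJ-38: c = 0.441285 rad, d = 2805.16 km
Total = 1787.44 + 1241.31 + 2805.16 = 5833.91 km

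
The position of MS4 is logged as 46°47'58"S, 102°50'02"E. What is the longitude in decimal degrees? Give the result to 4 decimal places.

102° + 50′/60 + 2″/3600 = 102 + 0.83333 + 0.00056 = 102.8339°

102.8339°E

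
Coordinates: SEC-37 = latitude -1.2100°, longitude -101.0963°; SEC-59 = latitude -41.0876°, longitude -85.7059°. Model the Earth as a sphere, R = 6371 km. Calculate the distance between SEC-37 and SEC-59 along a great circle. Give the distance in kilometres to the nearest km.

4696 km

Δφ = -39.8776°,  Δλ = 15.3904°
a = sin²(Δφ/2) + cos φ₁ cos φ₂ sin²(Δλ/2) = 0.129803
c = 2·arcsin(√a) = 0.737140 rad = 42.2350°
d = R·c = 6371 × 0.737140 = 4696.3 km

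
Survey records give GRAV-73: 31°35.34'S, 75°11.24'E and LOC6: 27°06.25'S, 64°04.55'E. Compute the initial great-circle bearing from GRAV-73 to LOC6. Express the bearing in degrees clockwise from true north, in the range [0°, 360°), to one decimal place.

292.0°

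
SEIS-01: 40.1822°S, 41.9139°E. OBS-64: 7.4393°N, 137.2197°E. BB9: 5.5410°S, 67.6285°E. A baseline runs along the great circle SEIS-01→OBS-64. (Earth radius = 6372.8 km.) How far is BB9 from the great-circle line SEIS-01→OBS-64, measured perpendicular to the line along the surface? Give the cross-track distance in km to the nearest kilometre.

3242 km

δ₁₃ = central angle SEIS-01→BB9 = 0.726626 rad  (haversine)
θ₁₃ = bearing SEIS-01→BB9 = 40.545°,  θ₁₂ = bearing SEIS-01→OBS-64 = 87.694°
dₓₜ = R·arcsin(sin δ₁₃ · sin(θ₁₃ − θ₁₂)) = 6372.8·arcsin(0.66435·sin(-47.149°)) = -3241.909 km
|dₓₜ| = 3241.909 km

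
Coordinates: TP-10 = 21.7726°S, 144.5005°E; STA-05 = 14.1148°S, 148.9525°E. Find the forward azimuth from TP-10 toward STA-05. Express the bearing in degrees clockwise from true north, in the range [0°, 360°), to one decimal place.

Δλ = 4.4520°
y = sin Δλ · cos φ₂ = 0.075280
x = cos φ₁ sin φ₂ − sin φ₁ cos φ₂ cos Δλ = 0.132171
θ = atan2(y, x) = 29.6645° → 29.6645° (mod 360°)

29.7°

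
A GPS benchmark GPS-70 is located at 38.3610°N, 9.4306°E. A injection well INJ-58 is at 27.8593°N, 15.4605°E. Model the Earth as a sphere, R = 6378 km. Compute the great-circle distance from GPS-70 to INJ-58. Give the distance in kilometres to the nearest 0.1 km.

Δφ = -10.5017°,  Δλ = 6.0299°
a = sin²(Δφ/2) + cos φ₁ cos φ₂ sin²(Δλ/2) = 0.010293
c = 2·arcsin(√a) = 0.203259 rad = 11.6459°
d = R·c = 6378 × 0.203259 = 1296.4 km

1296.4 km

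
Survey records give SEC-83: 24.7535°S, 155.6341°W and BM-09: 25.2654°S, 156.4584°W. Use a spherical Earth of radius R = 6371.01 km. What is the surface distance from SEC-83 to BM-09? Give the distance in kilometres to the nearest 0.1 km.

100.7 km

Δφ = -0.5119°,  Δλ = -0.8243°
a = sin²(Δφ/2) + cos φ₁ cos φ₂ sin²(Δλ/2) = 0.000062
c = 2·arcsin(√a) = 0.015805 rad = 0.9056°
d = R·c = 6371.01 × 0.015805 = 100.7 km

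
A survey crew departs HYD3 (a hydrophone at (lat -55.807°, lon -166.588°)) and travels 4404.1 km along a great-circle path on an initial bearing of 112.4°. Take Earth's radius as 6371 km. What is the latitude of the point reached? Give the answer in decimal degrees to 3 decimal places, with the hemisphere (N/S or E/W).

50.696°S

δ = d/R = 4404.1/6371 = 0.691273 rad
φ₂ = arcsin(sin φ₁ cos δ + cos φ₁ sin δ cos θ)
   = arcsin(-0.82715·0.77044 + 0.56198·0.63752·-0.38107) = -50.69568°
λ₂ = λ₁ + atan2(sin θ sin δ cos φ₁, cos δ − sin φ₁ sin φ₂) = -98.07512°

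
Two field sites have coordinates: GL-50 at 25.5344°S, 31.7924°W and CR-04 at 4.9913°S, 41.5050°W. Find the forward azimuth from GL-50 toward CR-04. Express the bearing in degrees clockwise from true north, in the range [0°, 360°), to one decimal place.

Δλ = -9.7126°
y = sin Δλ · cos φ₂ = -0.168066
x = cos φ₁ sin φ₂ − sin φ₁ cos φ₂ cos Δλ = 0.344757
θ = atan2(y, x) = -25.9889° → 334.0111° (mod 360°)

334.0°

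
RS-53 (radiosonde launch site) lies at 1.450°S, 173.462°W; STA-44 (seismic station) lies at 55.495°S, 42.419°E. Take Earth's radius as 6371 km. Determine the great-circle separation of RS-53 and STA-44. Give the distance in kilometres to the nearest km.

12896 km

Δφ = -54.0450°,  Δλ = -144.1190°
a = sin²(Δφ/2) + cos φ₁ cos φ₂ sin²(Δλ/2) = 0.718991
c = 2·arcsin(√a) = 2.024148 rad = 115.9751°
d = R·c = 6371 × 2.024148 = 12895.8 km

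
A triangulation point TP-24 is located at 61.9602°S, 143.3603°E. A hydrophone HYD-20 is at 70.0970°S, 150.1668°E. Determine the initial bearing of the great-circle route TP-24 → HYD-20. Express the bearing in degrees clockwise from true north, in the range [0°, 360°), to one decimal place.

164.3°

Δλ = 6.8065°
y = sin Δλ · cos φ₂ = 0.040346
x = cos φ₁ sin φ₂ − sin φ₁ cos φ₂ cos Δλ = -0.143655
θ = atan2(y, x) = 164.3122° → 164.3122° (mod 360°)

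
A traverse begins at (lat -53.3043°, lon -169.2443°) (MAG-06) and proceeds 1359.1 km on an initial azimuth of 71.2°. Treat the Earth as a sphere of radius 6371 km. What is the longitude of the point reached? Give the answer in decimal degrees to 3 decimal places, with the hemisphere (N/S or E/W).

δ = d/R = 1359.1/6371 = 0.213326 rad
φ₂ = arcsin(sin φ₁ cos δ + cos φ₁ sin δ cos θ)
   = arcsin(-0.80182·0.97733 + 0.59756·0.21171·0.32227) = -47.97687°
λ₂ = λ₁ + atan2(sin θ sin δ cos φ₁, cos δ − sin φ₁ sin φ₂) = -151.82370°

151.824°W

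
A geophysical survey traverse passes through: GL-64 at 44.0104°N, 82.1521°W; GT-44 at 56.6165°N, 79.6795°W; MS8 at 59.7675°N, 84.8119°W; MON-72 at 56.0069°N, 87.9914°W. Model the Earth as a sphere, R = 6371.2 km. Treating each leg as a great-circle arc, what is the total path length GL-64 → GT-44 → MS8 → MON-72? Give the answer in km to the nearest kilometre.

2332 km

GL-64→GT-44: c = 0.221700 rad, d = 1412.49 km
GT-44→MS8: c = 0.072440 rad, d = 461.53 km
MS8→MON-72: c = 0.071939 rad, d = 458.34 km
Total = 1412.49 + 461.53 + 458.34 = 2332.37 km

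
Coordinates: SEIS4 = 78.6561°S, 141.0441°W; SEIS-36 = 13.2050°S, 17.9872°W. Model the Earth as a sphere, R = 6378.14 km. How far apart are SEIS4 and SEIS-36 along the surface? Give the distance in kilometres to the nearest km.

9255 km

Δφ = 65.4511°,  Δλ = 123.0569°
a = sin²(Δφ/2) + cos φ₁ cos φ₂ sin²(Δλ/2) = 0.440241
c = 2·arcsin(√a) = 1.450993 rad = 83.1358°
d = R·c = 6378.14 × 1.450993 = 9254.6 km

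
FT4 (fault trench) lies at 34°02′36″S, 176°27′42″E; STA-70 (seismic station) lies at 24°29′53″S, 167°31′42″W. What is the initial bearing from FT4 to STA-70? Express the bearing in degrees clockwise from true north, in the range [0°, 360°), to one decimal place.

59.8°

FT4: φ = -34.04333°, λ = +176.46167°
STA-70: φ = -24.49806°, λ = -167.52833°
Δλ = 16.0100°
y = sin Δλ · cos φ₂ = 0.250976
x = cos φ₁ sin φ₂ − sin φ₁ cos φ₂ cos Δλ = 0.146068
θ = atan2(y, x) = 59.8005° → 59.8005° (mod 360°)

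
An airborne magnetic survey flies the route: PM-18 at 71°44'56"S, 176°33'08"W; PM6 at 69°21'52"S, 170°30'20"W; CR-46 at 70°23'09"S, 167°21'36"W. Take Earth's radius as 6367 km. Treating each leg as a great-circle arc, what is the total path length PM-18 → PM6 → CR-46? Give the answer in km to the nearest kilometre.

512 km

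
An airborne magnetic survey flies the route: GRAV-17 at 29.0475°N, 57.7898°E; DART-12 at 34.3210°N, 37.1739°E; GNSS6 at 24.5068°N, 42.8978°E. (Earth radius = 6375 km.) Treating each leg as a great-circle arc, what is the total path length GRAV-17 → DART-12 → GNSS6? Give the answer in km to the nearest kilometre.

GRAV-17→DART-12: c = 0.319058 rad, d = 2034.00 km
DART-12→GNSS6: c = 0.192030 rad, d = 1224.19 km
Total = 2034.00 + 1224.19 = 3258.19 km

3258 km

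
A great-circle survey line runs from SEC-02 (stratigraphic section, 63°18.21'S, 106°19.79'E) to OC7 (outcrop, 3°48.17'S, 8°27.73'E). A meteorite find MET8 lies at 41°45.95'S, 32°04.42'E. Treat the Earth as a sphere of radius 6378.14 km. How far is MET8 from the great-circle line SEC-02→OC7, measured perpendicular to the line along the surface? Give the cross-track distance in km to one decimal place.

51.5 km

SEC-02: φ = -63.30350°, λ = +106.32983°
OC7: φ = -3.80283°, λ = +8.46217°
MET8: φ = -41.76583°, λ = +32.07367°
δ₁₃ = central angle SEC-02→MET8 = 0.814812 rad  (haversine)
θ₁₃ = bearing SEC-02→MET8 = 260.631°,  θ₁₂ = bearing SEC-02→OC7 = 261.268°
dₓₜ = R·arcsin(sin δ₁₃ · sin(θ₁₃ − θ₁₂)) = 6378.14·arcsin(0.72760·sin(-0.636°)) = -51.516 km
|dₓₜ| = 51.516 km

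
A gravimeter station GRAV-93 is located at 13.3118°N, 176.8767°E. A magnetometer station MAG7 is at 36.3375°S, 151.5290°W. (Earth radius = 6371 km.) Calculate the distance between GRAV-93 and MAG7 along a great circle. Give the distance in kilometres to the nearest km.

Δφ = -49.6493°,  Δλ = 31.5943°
a = sin²(Δφ/2) + cos φ₁ cos φ₂ sin²(Δλ/2) = 0.234363
c = 2·arcsin(√a) = 1.010692 rad = 57.9084°
d = R·c = 6371 × 1.010692 = 6439.1 km

6439 km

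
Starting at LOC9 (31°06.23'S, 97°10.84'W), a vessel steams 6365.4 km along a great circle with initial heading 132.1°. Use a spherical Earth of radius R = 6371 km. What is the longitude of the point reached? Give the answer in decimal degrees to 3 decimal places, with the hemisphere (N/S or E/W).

22.590°W

LOC9: φ = -31.10383°, λ = -97.18067°
δ = d/R = 6365.4/6371 = 0.999121 rad
φ₂ = arcsin(sin φ₁ cos δ + cos φ₁ sin δ cos θ)
   = arcsin(-0.51659·0.54104 + 0.85623·0.84100·-0.67043) = -49.66412°
λ₂ = λ₁ + atan2(sin θ sin δ cos φ₁, cos δ − sin φ₁ sin φ₂) = -22.59027°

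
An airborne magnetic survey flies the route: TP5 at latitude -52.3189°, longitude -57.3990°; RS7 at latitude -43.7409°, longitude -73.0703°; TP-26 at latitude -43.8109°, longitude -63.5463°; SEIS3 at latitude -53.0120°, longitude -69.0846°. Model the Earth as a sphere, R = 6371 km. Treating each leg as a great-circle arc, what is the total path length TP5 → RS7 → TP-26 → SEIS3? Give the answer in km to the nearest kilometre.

TP5→RS7: c = 0.235502 rad, d = 1500.38 km
RS7→TP-26: c = 0.119963 rad, d = 764.28 km
TP-26→SEIS3: c = 0.172804 rad, d = 1100.94 km
Total = 1500.38 + 764.28 + 1100.94 = 3365.60 km

3366 km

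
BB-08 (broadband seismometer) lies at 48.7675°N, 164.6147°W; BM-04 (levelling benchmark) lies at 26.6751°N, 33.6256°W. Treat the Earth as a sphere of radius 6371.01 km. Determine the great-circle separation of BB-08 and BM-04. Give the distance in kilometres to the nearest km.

10318 km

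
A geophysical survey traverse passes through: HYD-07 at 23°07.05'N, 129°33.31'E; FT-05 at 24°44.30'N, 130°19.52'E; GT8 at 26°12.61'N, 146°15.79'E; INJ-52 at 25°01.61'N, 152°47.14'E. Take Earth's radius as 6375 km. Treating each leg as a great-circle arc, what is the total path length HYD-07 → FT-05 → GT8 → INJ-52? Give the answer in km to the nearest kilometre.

HYD-07: φ = +23.11750°, λ = +129.55517°
FT-05: φ = +24.73833°, λ = +130.32533°
GT8: φ = +26.21017°, λ = +146.26317°
INJ-52: φ = +25.02683°, λ = +152.78567°
HYD-07→FT-05: c = 0.030842 rad, d = 196.62 km
FT-05→GT8: c = 0.252273 rad, d = 1608.24 km
GT8→INJ-52: c = 0.104692 rad, d = 667.41 km
Total = 196.62 + 1608.24 + 667.41 = 2472.27 km

2472 km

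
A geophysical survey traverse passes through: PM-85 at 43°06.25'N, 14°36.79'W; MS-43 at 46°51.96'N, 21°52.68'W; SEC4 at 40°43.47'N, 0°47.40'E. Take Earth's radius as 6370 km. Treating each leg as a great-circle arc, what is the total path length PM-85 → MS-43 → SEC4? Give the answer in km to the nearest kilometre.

2642 km

PM-85: φ = +43.10417°, λ = -14.61317°
MS-43: φ = +46.86600°, λ = -21.87800°
SEC4: φ = +40.72450°, λ = +0.79000°
PM-85→MS-43: c = 0.111070 rad, d = 707.52 km
MS-43→SEC4: c = 0.303704 rad, d = 1934.59 km
Total = 707.52 + 1934.59 = 2642.11 km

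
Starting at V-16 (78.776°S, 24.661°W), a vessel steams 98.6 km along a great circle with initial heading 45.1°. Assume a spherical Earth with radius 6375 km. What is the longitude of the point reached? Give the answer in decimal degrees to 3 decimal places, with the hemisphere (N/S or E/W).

δ = d/R = 98.6/6375 = 0.015467 rad
φ₂ = arcsin(sin φ₁ cos δ + cos φ₁ sin δ cos θ)
   = arcsin(-0.98087·0.99988 + 0.19465·0.01547·0.70587) = -78.13407°
λ₂ = λ₁ + atan2(sin θ sin δ cos φ₁, cos δ − sin φ₁ sin φ₂) = -21.60693°

21.607°W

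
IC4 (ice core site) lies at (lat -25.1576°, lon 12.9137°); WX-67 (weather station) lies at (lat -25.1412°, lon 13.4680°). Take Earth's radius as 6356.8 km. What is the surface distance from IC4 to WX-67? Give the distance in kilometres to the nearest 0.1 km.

Δφ = 0.0164°,  Δλ = 0.5543°
a = sin²(Δφ/2) + cos φ₁ cos φ₂ sin²(Δλ/2) = 0.000019
c = 2·arcsin(√a) = 0.008762 rad = 0.5020°
d = R·c = 6356.8 × 0.008762 = 55.7 km

55.7 km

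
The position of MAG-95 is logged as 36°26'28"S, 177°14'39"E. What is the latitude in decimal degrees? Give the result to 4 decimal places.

36.4411°S

36° + 26′/60 + 28″/3600 = 36 + 0.43333 + 0.00778 = 36.4411°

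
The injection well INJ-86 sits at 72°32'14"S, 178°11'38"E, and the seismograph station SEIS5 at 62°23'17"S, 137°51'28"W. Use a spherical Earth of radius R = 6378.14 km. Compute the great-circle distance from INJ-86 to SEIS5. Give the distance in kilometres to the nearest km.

INJ-86: φ = -72.53722°, λ = +178.19389°
SEIS5: φ = -62.38806°, λ = -137.85778°
Δφ = 10.1492°,  Δλ = 43.9483°
a = sin²(Δφ/2) + cos φ₁ cos φ₂ sin²(Δλ/2) = 0.027298
c = 2·arcsin(√a) = 0.331964 rad = 19.0201°
d = R·c = 6378.14 × 0.331964 = 2117.3 km

2117 km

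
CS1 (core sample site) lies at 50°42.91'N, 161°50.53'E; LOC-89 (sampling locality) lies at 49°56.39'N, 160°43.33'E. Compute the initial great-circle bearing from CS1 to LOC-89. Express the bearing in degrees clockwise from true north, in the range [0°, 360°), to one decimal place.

CS1: φ = +50.71517°, λ = +161.84217°
LOC-89: φ = +49.93983°, λ = +160.72217°
Δλ = -1.1200°
y = sin Δλ · cos φ₂ = -0.012580
x = cos φ₁ sin φ₂ − sin φ₁ cos φ₂ cos Δλ = -0.013437
θ = atan2(y, x) = -136.8858° → 223.1142° (mod 360°)

223.1°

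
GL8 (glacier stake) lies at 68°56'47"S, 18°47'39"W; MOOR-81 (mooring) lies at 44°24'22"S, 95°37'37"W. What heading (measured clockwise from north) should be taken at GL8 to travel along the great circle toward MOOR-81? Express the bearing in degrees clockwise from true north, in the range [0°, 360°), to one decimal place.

261.9°

GL8: φ = -68.94639°, λ = -18.79417°
MOOR-81: φ = -44.40611°, λ = -95.62694°
Δλ = -76.8328°
y = sin Δλ · cos φ₂ = -0.695616
x = cos φ₁ sin φ₂ − sin φ₁ cos φ₂ cos Δλ = -0.099503
θ = atan2(y, x) = -98.1406° → 261.8594° (mod 360°)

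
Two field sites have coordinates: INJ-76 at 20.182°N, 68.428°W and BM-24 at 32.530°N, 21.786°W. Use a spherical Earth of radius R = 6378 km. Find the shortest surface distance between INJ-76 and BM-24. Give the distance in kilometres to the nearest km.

4810 km

Δφ = 12.3480°,  Δλ = 46.6420°
a = sin²(Δφ/2) + cos φ₁ cos φ₂ sin²(Δλ/2) = 0.135588
c = 2·arcsin(√a) = 0.754194 rad = 43.2121°
d = R·c = 6378 × 0.754194 = 4810.2 km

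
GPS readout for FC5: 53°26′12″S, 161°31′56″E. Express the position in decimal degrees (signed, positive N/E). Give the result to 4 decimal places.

-53.4367°, +161.5322°

lat: 53.4367° S → -53.4367°
lon: 161.5322° E → +161.5322°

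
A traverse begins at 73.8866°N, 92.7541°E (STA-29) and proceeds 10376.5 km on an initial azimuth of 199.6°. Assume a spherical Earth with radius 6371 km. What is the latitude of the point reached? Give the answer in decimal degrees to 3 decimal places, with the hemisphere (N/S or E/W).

18.459°S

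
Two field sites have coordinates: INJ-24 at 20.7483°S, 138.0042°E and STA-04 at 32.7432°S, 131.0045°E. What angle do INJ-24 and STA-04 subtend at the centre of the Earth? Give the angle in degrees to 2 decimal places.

Δφ = -11.9949°,  Δλ = -6.9997°
a = sin²(Δφ/2) + cos φ₁ cos φ₂ sin²(Δλ/2) = 0.013848
c = 2·arcsin(√a) = 0.235903 rad = 13.5162°

13.52°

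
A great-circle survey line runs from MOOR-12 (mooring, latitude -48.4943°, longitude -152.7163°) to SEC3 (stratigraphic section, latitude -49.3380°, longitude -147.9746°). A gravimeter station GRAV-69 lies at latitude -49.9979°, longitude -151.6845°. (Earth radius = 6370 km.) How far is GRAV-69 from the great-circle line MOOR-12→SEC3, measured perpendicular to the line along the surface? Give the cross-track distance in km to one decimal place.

138.9 km

δ₁₃ = central angle MOOR-12→GRAV-69 = 0.028755 rad  (haversine)
θ₁₃ = bearing MOOR-12→GRAV-69 = 156.259°,  θ₁₂ = bearing MOOR-12→SEC3 = 106.929°
dₓₜ = R·arcsin(sin δ₁₃ · sin(θ₁₃ − θ₁₂)) = 6370·arcsin(0.02875·sin(49.329°)) = 138.920 km
|dₓₜ| = 138.920 km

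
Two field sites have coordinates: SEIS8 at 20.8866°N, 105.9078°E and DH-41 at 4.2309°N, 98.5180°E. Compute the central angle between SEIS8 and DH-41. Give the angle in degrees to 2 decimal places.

18.14°

Δφ = -16.6557°,  Δλ = -7.3898°
a = sin²(Δφ/2) + cos φ₁ cos φ₂ sin²(Δλ/2) = 0.024847
c = 2·arcsin(√a) = 0.316581 rad = 18.1387°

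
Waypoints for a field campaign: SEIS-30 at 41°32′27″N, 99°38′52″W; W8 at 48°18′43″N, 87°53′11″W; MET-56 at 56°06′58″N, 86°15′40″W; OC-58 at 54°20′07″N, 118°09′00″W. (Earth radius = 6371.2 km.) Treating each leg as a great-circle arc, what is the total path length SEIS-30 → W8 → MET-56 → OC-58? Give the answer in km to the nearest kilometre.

SEIS-30: φ = +41.54083°, λ = -99.64778°
W8: φ = +48.31194°, λ = -87.88639°
MET-56: φ = +56.11611°, λ = -86.26111°
OC-58: φ = +54.33528°, λ = -118.15000°
SEIS-30→W8: c = 0.186960 rad, d = 1191.16 km
W8→MET-56: c = 0.137303 rad, d = 874.78 km
MET-56→OC-58: c = 0.316090 rad, d = 2013.87 km
Total = 1191.16 + 874.78 + 2013.87 = 4079.81 km

4080 km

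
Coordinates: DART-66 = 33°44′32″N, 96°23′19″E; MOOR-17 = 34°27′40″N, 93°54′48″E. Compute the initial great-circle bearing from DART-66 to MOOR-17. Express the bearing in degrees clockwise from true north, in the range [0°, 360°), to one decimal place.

290.0°

DART-66: φ = +33.74222°, λ = +96.38861°
MOOR-17: φ = +34.46111°, λ = +93.91333°
Δλ = -2.4753°
y = sin Δλ · cos φ₂ = -0.035609
x = cos φ₁ sin φ₂ − sin φ₁ cos φ₂ cos Δλ = 0.012974
θ = atan2(y, x) = -69.9811° → 290.0189° (mod 360°)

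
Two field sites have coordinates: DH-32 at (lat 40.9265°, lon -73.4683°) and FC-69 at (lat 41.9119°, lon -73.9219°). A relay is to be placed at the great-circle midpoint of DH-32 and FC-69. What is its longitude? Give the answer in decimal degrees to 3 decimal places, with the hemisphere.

Bx = cos φ₂ cos Δλ = 0.744150,  By = cos φ₂ sin Δλ = -0.005891
φₘ = atan2(sin φ₁ + sin φ₂, √((cos φ₁ + Bx)² + By²)) = 41.41942°
λₘ = λ₁ + atan2(By, cos φ₁ + Bx) = -73.69338°

73.693°W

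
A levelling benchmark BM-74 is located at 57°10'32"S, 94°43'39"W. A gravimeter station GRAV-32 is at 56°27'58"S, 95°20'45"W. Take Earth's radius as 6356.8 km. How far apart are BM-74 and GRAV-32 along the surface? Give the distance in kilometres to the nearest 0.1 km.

87.2 km

BM-74: φ = -57.17556°, λ = -94.72750°
GRAV-32: φ = -56.46611°, λ = -95.34583°
Δφ = 0.7094°,  Δλ = -0.6183°
a = sin²(Δφ/2) + cos φ₁ cos φ₂ sin²(Δλ/2) = 0.000047
c = 2·arcsin(√a) = 0.013718 rad = 0.7860°
d = R·c = 6356.8 × 0.013718 = 87.2 km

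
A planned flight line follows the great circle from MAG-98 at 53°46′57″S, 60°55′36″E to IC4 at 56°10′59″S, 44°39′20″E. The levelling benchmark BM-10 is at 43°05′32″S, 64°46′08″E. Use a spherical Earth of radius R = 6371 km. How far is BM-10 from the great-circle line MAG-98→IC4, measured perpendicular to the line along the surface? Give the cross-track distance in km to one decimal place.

MAG-98: φ = -53.78250°, λ = +60.92667°
IC4: φ = -56.18306°, λ = +44.65556°
BM-10: φ = -43.09222°, λ = +64.76889°
δ₁₃ = central angle MAG-98→BM-10 = 0.191738 rad  (haversine)
θ₁₃ = bearing MAG-98→BM-10 = 14.879°,  θ₁₂ = bearing MAG-98→IC4 = 248.996°
dₓₜ = R·arcsin(sin δ₁₃ · sin(θ₁₃ − θ₁₂)) = 6371·arcsin(0.19057·sin(-234.117°)) = 987.625 km
|dₓₜ| = 987.625 km

987.6 km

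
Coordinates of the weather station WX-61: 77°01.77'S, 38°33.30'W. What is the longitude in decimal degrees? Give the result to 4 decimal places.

38.5550°W

38° + 33.30′/60 = 38 + 0.55500 = 38.5550°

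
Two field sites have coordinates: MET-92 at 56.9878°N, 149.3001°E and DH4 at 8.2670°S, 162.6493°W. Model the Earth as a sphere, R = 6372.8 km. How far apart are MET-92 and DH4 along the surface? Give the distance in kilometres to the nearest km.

Δφ = -65.2548°,  Δλ = 48.0506°
a = sin²(Δφ/2) + cos φ₁ cos φ₂ sin²(Δλ/2) = 0.380080
c = 2·arcsin(√a) = 1.328596 rad = 76.1229°
d = R·c = 6372.8 × 1.328596 = 8466.9 km

8467 km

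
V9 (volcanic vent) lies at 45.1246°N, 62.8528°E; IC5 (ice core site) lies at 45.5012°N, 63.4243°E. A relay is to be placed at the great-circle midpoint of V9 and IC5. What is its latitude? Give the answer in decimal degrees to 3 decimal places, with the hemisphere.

45.313°N

Bx = cos φ₂ cos Δλ = 0.700859,  By = cos φ₂ sin Δλ = 0.006991
φₘ = atan2(sin φ₁ + sin φ₂, √((cos φ₁ + Bx)² + By²)) = 45.31326°
λₘ = λ₁ + atan2(By, cos φ₁ + Bx) = 63.13760°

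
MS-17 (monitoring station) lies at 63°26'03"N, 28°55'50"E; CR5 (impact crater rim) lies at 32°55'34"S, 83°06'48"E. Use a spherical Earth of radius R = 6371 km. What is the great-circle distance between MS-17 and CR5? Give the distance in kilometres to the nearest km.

11726 km

MS-17: φ = +63.43417°, λ = +28.93056°
CR5: φ = -32.92611°, λ = +83.11333°
Δφ = -96.3603°,  Δλ = 54.1828°
a = sin²(Δφ/2) + cos φ₁ cos φ₂ sin²(Δλ/2) = 0.633245
c = 2·arcsin(√a) = 1.840547 rad = 105.4556°
d = R·c = 6371 × 1.840547 = 11726.1 km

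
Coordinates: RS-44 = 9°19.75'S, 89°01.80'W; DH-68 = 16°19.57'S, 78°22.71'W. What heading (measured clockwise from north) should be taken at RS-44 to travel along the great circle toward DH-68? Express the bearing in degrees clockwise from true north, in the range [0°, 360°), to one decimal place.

RS-44: φ = -9.32917°, λ = -89.03000°
DH-68: φ = -16.32617°, λ = -78.37850°
Δλ = 10.6515°
y = sin Δλ · cos φ₂ = 0.177382
x = cos φ₁ sin φ₂ − sin φ₁ cos φ₂ cos Δλ = -0.124498
θ = atan2(y, x) = 125.0637° → 125.0637° (mod 360°)

125.1°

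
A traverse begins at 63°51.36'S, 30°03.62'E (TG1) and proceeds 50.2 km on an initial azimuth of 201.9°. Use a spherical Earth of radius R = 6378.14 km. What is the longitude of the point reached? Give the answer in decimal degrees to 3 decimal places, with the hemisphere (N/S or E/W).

TG1: φ = -63.85600°, λ = +30.06033°
δ = d/R = 50.2/6378.14 = 0.007871 rad
φ₂ = arcsin(sin φ₁ cos δ + cos φ₁ sin δ cos θ)
   = arcsin(-0.89769·0.99997 + 0.44063·0.00787·-0.92784) = -64.27390°
λ₂ = λ₁ + atan2(sin θ sin δ cos φ₁, cos δ − sin φ₁ sin φ₂) = 29.67284°

29.673°E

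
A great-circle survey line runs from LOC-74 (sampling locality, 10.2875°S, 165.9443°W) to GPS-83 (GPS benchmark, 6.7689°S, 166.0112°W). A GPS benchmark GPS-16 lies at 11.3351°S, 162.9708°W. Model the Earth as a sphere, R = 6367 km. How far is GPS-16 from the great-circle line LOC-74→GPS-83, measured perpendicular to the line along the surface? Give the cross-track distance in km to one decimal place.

δ₁₃ = central angle LOC-74→GPS-16 = 0.054155 rad  (haversine)
θ₁₃ = bearing LOC-74→GPS-16 = 110.006°,  θ₁₂ = bearing LOC-74→GPS-83 = 358.918°
dₓₜ = R·arcsin(sin δ₁₃ · sin(θ₁₃ − θ₁₂)) = 6367·arcsin(0.05413·sin(-248.911°)) = 321.692 km
|dₓₜ| = 321.692 km

321.7 km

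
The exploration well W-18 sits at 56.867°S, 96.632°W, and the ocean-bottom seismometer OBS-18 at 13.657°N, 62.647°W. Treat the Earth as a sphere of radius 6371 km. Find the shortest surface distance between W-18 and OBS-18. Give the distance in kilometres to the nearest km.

Δφ = 70.5240°,  Δλ = 33.9850°
a = sin²(Δφ/2) + cos φ₁ cos φ₂ sin²(Δλ/2) = 0.378657
c = 2·arcsin(√a) = 1.325662 rad = 75.9549°
d = R·c = 6371 × 1.325662 = 8445.8 km

8446 km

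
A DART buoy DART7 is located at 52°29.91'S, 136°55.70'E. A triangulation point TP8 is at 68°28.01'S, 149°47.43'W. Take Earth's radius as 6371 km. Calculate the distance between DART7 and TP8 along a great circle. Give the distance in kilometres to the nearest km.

DART7: φ = -52.49850°, λ = +136.92833°
TP8: φ = -68.46683°, λ = -149.79050°
Δφ = -15.9683°,  Δλ = 73.2812°
a = sin²(Δφ/2) + cos φ₁ cos φ₂ sin²(Δλ/2) = 0.098877
c = 2·arcsin(√a) = 0.639747 rad = 36.6548°
d = R·c = 6371 × 0.639747 = 4075.8 km

4076 km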